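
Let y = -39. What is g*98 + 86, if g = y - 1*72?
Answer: -10792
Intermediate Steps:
g = -111 (g = -39 - 1*72 = -39 - 72 = -111)
g*98 + 86 = -111*98 + 86 = -10878 + 86 = -10792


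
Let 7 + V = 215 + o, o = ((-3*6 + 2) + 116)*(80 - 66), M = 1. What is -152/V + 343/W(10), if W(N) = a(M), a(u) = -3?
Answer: -23000/201 ≈ -114.43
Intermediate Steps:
W(N) = -3
o = 1400 (o = ((-18 + 2) + 116)*14 = (-16 + 116)*14 = 100*14 = 1400)
V = 1608 (V = -7 + (215 + 1400) = -7 + 1615 = 1608)
-152/V + 343/W(10) = -152/1608 + 343/(-3) = -152*1/1608 + 343*(-1/3) = -19/201 - 343/3 = -23000/201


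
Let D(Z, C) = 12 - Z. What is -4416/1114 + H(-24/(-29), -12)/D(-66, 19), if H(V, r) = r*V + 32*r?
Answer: -1892944/209989 ≈ -9.0145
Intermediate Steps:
H(V, r) = 32*r + V*r (H(V, r) = V*r + 32*r = 32*r + V*r)
-4416/1114 + H(-24/(-29), -12)/D(-66, 19) = -4416/1114 + (-12*(32 - 24/(-29)))/(12 - 1*(-66)) = -4416*1/1114 + (-12*(32 - 24*(-1/29)))/(12 + 66) = -2208/557 - 12*(32 + 24/29)/78 = -2208/557 - 12*952/29*(1/78) = -2208/557 - 11424/29*1/78 = -2208/557 - 1904/377 = -1892944/209989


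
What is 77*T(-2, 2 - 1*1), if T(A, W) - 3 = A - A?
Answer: 231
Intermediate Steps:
T(A, W) = 3 (T(A, W) = 3 + (A - A) = 3 + 0 = 3)
77*T(-2, 2 - 1*1) = 77*3 = 231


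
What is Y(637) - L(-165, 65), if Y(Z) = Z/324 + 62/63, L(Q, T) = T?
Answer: -140729/2268 ≈ -62.050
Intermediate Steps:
Y(Z) = 62/63 + Z/324 (Y(Z) = Z*(1/324) + 62*(1/63) = Z/324 + 62/63 = 62/63 + Z/324)
Y(637) - L(-165, 65) = (62/63 + (1/324)*637) - 1*65 = (62/63 + 637/324) - 65 = 6691/2268 - 65 = -140729/2268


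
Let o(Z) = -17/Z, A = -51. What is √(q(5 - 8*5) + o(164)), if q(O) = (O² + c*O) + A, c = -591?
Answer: √146979219/82 ≈ 147.85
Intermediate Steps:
q(O) = -51 + O² - 591*O (q(O) = (O² - 591*O) - 51 = -51 + O² - 591*O)
√(q(5 - 8*5) + o(164)) = √((-51 + (5 - 8*5)² - 591*(5 - 8*5)) - 17/164) = √((-51 + (5 - 40)² - 591*(5 - 40)) - 17*1/164) = √((-51 + (-35)² - 591*(-35)) - 17/164) = √((-51 + 1225 + 20685) - 17/164) = √(21859 - 17/164) = √(3584859/164) = √146979219/82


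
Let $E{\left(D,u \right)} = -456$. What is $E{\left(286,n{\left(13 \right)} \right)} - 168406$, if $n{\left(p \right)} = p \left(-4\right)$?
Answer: $-168862$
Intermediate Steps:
$n{\left(p \right)} = - 4 p$
$E{\left(286,n{\left(13 \right)} \right)} - 168406 = -456 - 168406 = -168862$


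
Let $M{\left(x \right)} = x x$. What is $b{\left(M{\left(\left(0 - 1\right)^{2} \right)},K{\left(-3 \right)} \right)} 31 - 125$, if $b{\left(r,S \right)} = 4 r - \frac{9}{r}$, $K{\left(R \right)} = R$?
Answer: $-280$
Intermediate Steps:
$M{\left(x \right)} = x^{2}$
$b{\left(r,S \right)} = - \frac{9}{r} + 4 r$
$b{\left(M{\left(\left(0 - 1\right)^{2} \right)},K{\left(-3 \right)} \right)} 31 - 125 = \left(- \frac{9}{\left(\left(0 - 1\right)^{2}\right)^{2}} + 4 \left(\left(0 - 1\right)^{2}\right)^{2}\right) 31 - 125 = \left(- \frac{9}{\left(\left(-1\right)^{2}\right)^{2}} + 4 \left(\left(-1\right)^{2}\right)^{2}\right) 31 - 125 = \left(- \frac{9}{1^{2}} + 4 \cdot 1^{2}\right) 31 - 125 = \left(- \frac{9}{1} + 4 \cdot 1\right) 31 - 125 = \left(\left(-9\right) 1 + 4\right) 31 - 125 = \left(-9 + 4\right) 31 - 125 = \left(-5\right) 31 - 125 = -155 - 125 = -280$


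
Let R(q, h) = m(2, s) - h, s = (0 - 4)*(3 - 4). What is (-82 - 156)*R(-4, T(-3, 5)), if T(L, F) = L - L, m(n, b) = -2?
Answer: 476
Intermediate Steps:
s = 4 (s = -4*(-1) = 4)
T(L, F) = 0
R(q, h) = -2 - h
(-82 - 156)*R(-4, T(-3, 5)) = (-82 - 156)*(-2 - 1*0) = -238*(-2 + 0) = -238*(-2) = 476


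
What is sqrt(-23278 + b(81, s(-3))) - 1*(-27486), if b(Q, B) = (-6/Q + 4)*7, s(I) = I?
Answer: 27486 + 2*I*sqrt(470823)/9 ≈ 27486.0 + 152.48*I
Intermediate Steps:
b(Q, B) = 28 - 42/Q (b(Q, B) = (4 - 6/Q)*7 = 28 - 42/Q)
sqrt(-23278 + b(81, s(-3))) - 1*(-27486) = sqrt(-23278 + (28 - 42/81)) - 1*(-27486) = sqrt(-23278 + (28 - 42*1/81)) + 27486 = sqrt(-23278 + (28 - 14/27)) + 27486 = sqrt(-23278 + 742/27) + 27486 = sqrt(-627764/27) + 27486 = 2*I*sqrt(470823)/9 + 27486 = 27486 + 2*I*sqrt(470823)/9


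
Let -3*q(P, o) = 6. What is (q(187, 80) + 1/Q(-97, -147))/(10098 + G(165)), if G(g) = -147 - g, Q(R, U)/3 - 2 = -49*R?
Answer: -28529/139597290 ≈ -0.00020437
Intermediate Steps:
q(P, o) = -2 (q(P, o) = -⅓*6 = -2)
Q(R, U) = 6 - 147*R (Q(R, U) = 6 + 3*(-49*R) = 6 - 147*R)
(q(187, 80) + 1/Q(-97, -147))/(10098 + G(165)) = (-2 + 1/(6 - 147*(-97)))/(10098 + (-147 - 1*165)) = (-2 + 1/(6 + 14259))/(10098 + (-147 - 165)) = (-2 + 1/14265)/(10098 - 312) = (-2 + 1/14265)/9786 = -28529/14265*1/9786 = -28529/139597290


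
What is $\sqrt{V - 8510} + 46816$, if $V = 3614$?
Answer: $46816 + 12 i \sqrt{34} \approx 46816.0 + 69.971 i$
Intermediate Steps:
$\sqrt{V - 8510} + 46816 = \sqrt{3614 - 8510} + 46816 = \sqrt{-4896} + 46816 = 12 i \sqrt{34} + 46816 = 46816 + 12 i \sqrt{34}$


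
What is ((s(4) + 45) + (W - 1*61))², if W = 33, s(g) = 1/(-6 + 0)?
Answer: 10201/36 ≈ 283.36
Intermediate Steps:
s(g) = -⅙ (s(g) = 1/(-6) = -⅙)
((s(4) + 45) + (W - 1*61))² = ((-⅙ + 45) + (33 - 1*61))² = (269/6 + (33 - 61))² = (269/6 - 28)² = (101/6)² = 10201/36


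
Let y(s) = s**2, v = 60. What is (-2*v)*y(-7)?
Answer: -5880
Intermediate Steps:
(-2*v)*y(-7) = -2*60*(-7)**2 = -120*49 = -5880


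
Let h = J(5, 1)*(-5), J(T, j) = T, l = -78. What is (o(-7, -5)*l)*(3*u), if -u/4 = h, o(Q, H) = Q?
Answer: 163800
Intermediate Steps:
h = -25 (h = 5*(-5) = -25)
u = 100 (u = -4*(-25) = 100)
(o(-7, -5)*l)*(3*u) = (-7*(-78))*(3*100) = 546*300 = 163800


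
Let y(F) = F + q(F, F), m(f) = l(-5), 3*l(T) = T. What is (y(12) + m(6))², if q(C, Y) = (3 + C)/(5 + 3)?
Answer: 85849/576 ≈ 149.04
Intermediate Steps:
l(T) = T/3
q(C, Y) = 3/8 + C/8 (q(C, Y) = (3 + C)/8 = (3 + C)*(⅛) = 3/8 + C/8)
m(f) = -5/3 (m(f) = (⅓)*(-5) = -5/3)
y(F) = 3/8 + 9*F/8 (y(F) = F + (3/8 + F/8) = 3/8 + 9*F/8)
(y(12) + m(6))² = ((3/8 + (9/8)*12) - 5/3)² = ((3/8 + 27/2) - 5/3)² = (111/8 - 5/3)² = (293/24)² = 85849/576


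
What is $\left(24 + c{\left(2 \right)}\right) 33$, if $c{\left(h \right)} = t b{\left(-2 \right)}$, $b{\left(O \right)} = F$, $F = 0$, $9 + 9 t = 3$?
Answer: $792$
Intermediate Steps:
$t = - \frac{2}{3}$ ($t = -1 + \frac{1}{9} \cdot 3 = -1 + \frac{1}{3} = - \frac{2}{3} \approx -0.66667$)
$b{\left(O \right)} = 0$
$c{\left(h \right)} = 0$ ($c{\left(h \right)} = \left(- \frac{2}{3}\right) 0 = 0$)
$\left(24 + c{\left(2 \right)}\right) 33 = \left(24 + 0\right) 33 = 24 \cdot 33 = 792$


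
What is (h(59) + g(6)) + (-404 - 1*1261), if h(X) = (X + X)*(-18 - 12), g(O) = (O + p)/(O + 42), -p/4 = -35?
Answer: -124847/24 ≈ -5202.0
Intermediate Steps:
p = 140 (p = -4*(-35) = 140)
g(O) = (140 + O)/(42 + O) (g(O) = (O + 140)/(O + 42) = (140 + O)/(42 + O))
h(X) = -60*X (h(X) = (2*X)*(-30) = -60*X)
(h(59) + g(6)) + (-404 - 1*1261) = (-60*59 + (140 + 6)/(42 + 6)) + (-404 - 1*1261) = (-3540 + 146/48) + (-404 - 1261) = (-3540 + (1/48)*146) - 1665 = (-3540 + 73/24) - 1665 = -84887/24 - 1665 = -124847/24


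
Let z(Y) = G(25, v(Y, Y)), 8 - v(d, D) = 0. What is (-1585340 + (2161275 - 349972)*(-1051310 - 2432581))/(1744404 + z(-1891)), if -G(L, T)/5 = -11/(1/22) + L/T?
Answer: -50483070442504/13964787 ≈ -3.6150e+6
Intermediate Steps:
v(d, D) = 8 (v(d, D) = 8 - 1*0 = 8 + 0 = 8)
G(L, T) = 1210 - 5*L/T (G(L, T) = -5*(-11/(1/22) + L/T) = -5*(-11/1/22 + L/T) = -5*(-11*22 + L/T) = -5*(-242 + L/T) = 1210 - 5*L/T)
z(Y) = 9555/8 (z(Y) = 1210 - 5*25/8 = 1210 - 5*25*⅛ = 1210 - 125/8 = 9555/8)
(-1585340 + (2161275 - 349972)*(-1051310 - 2432581))/(1744404 + z(-1891)) = (-1585340 + (2161275 - 349972)*(-1051310 - 2432581))/(1744404 + 9555/8) = (-1585340 + 1811303*(-3483891))/(13964787/8) = (-1585340 - 6310382219973)*(8/13964787) = -6310383805313*8/13964787 = -50483070442504/13964787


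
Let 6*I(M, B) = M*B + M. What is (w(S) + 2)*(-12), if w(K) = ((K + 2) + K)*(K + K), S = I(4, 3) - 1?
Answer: -712/3 ≈ -237.33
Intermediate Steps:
I(M, B) = M/6 + B*M/6 (I(M, B) = (M*B + M)/6 = (B*M + M)/6 = (M + B*M)/6 = M/6 + B*M/6)
S = 5/3 (S = (⅙)*4*(1 + 3) - 1 = (⅙)*4*4 - 1 = 8/3 - 1 = 5/3 ≈ 1.6667)
w(K) = 2*K*(2 + 2*K) (w(K) = ((2 + K) + K)*(2*K) = (2 + 2*K)*(2*K) = 2*K*(2 + 2*K))
(w(S) + 2)*(-12) = (4*(5/3)*(1 + 5/3) + 2)*(-12) = (4*(5/3)*(8/3) + 2)*(-12) = (160/9 + 2)*(-12) = (178/9)*(-12) = -712/3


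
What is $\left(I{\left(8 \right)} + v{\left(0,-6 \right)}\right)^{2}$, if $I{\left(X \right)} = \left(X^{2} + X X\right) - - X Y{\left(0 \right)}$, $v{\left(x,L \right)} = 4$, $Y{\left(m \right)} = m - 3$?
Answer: $11664$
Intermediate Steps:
$Y{\left(m \right)} = -3 + m$
$I{\left(X \right)} = - 3 X + 2 X^{2}$ ($I{\left(X \right)} = \left(X^{2} + X X\right) - - X \left(-3 + 0\right) = \left(X^{2} + X^{2}\right) - - X \left(-3\right) = 2 X^{2} - - \left(-3\right) X = 2 X^{2} - 3 X = - 3 X + 2 X^{2}$)
$\left(I{\left(8 \right)} + v{\left(0,-6 \right)}\right)^{2} = \left(8 \left(-3 + 2 \cdot 8\right) + 4\right)^{2} = \left(8 \left(-3 + 16\right) + 4\right)^{2} = \left(8 \cdot 13 + 4\right)^{2} = \left(104 + 4\right)^{2} = 108^{2} = 11664$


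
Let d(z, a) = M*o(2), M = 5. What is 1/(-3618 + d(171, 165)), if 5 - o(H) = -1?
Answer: -1/3588 ≈ -0.00027871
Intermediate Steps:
o(H) = 6 (o(H) = 5 - 1*(-1) = 5 + 1 = 6)
d(z, a) = 30 (d(z, a) = 5*6 = 30)
1/(-3618 + d(171, 165)) = 1/(-3618 + 30) = 1/(-3588) = -1/3588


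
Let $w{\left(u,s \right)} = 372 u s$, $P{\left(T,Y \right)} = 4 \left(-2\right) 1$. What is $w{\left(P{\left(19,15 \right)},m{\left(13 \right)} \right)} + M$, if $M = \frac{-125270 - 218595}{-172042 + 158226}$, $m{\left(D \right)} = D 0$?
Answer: $\frac{343865}{13816} \approx 24.889$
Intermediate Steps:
$m{\left(D \right)} = 0$
$P{\left(T,Y \right)} = -8$ ($P{\left(T,Y \right)} = \left(-8\right) 1 = -8$)
$M = \frac{343865}{13816}$ ($M = - \frac{343865}{-13816} = \left(-343865\right) \left(- \frac{1}{13816}\right) = \frac{343865}{13816} \approx 24.889$)
$w{\left(u,s \right)} = 372 s u$
$w{\left(P{\left(19,15 \right)},m{\left(13 \right)} \right)} + M = 372 \cdot 0 \left(-8\right) + \frac{343865}{13816} = 0 + \frac{343865}{13816} = \frac{343865}{13816}$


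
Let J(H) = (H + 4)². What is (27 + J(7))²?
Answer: 21904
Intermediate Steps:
J(H) = (4 + H)²
(27 + J(7))² = (27 + (4 + 7)²)² = (27 + 11²)² = (27 + 121)² = 148² = 21904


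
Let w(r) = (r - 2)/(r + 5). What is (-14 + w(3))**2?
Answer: 12321/64 ≈ 192.52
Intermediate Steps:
w(r) = (-2 + r)/(5 + r)
(-14 + w(3))**2 = (-14 + (-2 + 3)/(5 + 3))**2 = (-14 + 1/8)**2 = (-111/8)**2 = 12321/64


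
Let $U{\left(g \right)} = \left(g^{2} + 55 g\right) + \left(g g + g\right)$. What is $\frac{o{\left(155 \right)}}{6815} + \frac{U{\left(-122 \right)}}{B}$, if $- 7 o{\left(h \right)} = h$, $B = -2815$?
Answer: $- \frac{218919641}{26857915} \approx -8.151$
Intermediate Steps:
$o{\left(h \right)} = - \frac{h}{7}$
$U{\left(g \right)} = 2 g^{2} + 56 g$ ($U{\left(g \right)} = \left(g^{2} + 55 g\right) + \left(g^{2} + g\right) = \left(g^{2} + 55 g\right) + \left(g + g^{2}\right) = 2 g^{2} + 56 g$)
$\frac{o{\left(155 \right)}}{6815} + \frac{U{\left(-122 \right)}}{B} = \frac{\left(- \frac{1}{7}\right) 155}{6815} + \frac{2 \left(-122\right) \left(28 - 122\right)}{-2815} = \left(- \frac{155}{7}\right) \frac{1}{6815} + 2 \left(-122\right) \left(-94\right) \left(- \frac{1}{2815}\right) = - \frac{31}{9541} + 22936 \left(- \frac{1}{2815}\right) = - \frac{31}{9541} - \frac{22936}{2815} = - \frac{218919641}{26857915}$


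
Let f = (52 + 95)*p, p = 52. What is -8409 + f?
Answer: -765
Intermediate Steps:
f = 7644 (f = (52 + 95)*52 = 147*52 = 7644)
-8409 + f = -8409 + 7644 = -765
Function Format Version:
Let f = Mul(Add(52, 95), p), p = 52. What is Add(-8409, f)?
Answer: -765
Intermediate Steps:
f = 7644 (f = Mul(Add(52, 95), 52) = Mul(147, 52) = 7644)
Add(-8409, f) = Add(-8409, 7644) = -765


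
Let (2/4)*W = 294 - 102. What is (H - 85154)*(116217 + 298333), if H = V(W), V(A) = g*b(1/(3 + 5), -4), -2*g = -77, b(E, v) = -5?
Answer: -35380391575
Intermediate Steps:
g = 77/2 (g = -½*(-77) = 77/2 ≈ 38.500)
W = 384 (W = 2*(294 - 102) = 2*192 = 384)
V(A) = -385/2 (V(A) = (77/2)*(-5) = -385/2)
H = -385/2 ≈ -192.50
(H - 85154)*(116217 + 298333) = (-385/2 - 85154)*(116217 + 298333) = -170693/2*414550 = -35380391575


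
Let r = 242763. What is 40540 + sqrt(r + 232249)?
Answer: 40540 + 2*sqrt(118753) ≈ 41229.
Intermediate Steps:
40540 + sqrt(r + 232249) = 40540 + sqrt(242763 + 232249) = 40540 + sqrt(475012) = 40540 + 2*sqrt(118753)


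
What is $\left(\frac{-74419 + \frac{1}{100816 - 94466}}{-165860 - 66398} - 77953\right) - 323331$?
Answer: $- \frac{591828539816551}{1474838300} \approx -4.0128 \cdot 10^{5}$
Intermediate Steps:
$\left(\frac{-74419 + \frac{1}{100816 - 94466}}{-165860 - 66398} - 77953\right) - 323331 = \left(\frac{-74419 + \frac{1}{6350}}{-232258} + \left(-144323 + 66370\right)\right) - 323331 = \left(\left(-74419 + \frac{1}{6350}\right) \left(- \frac{1}{232258}\right) - 77953\right) - 323331 = \left(\left(- \frac{472560649}{6350}\right) \left(- \frac{1}{232258}\right) - 77953\right) - 323331 = \left(\frac{472560649}{1474838300} - 77953\right) - 323331 = - \frac{114967597439251}{1474838300} - 323331 = - \frac{591828539816551}{1474838300}$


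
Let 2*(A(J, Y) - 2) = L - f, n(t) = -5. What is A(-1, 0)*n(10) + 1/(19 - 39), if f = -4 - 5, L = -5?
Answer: -401/20 ≈ -20.050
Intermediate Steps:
f = -9
A(J, Y) = 4 (A(J, Y) = 2 + (-5 - 1*(-9))/2 = 2 + (-5 + 9)/2 = 2 + (½)*4 = 2 + 2 = 4)
A(-1, 0)*n(10) + 1/(19 - 39) = 4*(-5) + 1/(19 - 39) = -20 + 1/(-20) = -20 - 1/20 = -401/20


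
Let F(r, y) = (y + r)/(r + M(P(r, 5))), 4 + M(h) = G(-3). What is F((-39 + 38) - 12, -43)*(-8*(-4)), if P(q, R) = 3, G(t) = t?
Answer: 448/5 ≈ 89.600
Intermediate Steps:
M(h) = -7 (M(h) = -4 - 3 = -7)
F(r, y) = (r + y)/(-7 + r) (F(r, y) = (y + r)/(r - 7) = (r + y)/(-7 + r))
F((-39 + 38) - 12, -43)*(-8*(-4)) = ((((-39 + 38) - 12) - 43)/(-7 + ((-39 + 38) - 12)))*(-8*(-4)) = (((-1 - 12) - 43)/(-7 + (-1 - 12)))*32 = ((-13 - 43)/(-7 - 13))*32 = (-56/(-20))*32 = -1/20*(-56)*32 = (14/5)*32 = 448/5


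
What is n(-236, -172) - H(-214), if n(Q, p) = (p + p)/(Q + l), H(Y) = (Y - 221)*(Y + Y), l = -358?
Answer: -55295288/297 ≈ -1.8618e+5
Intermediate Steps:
H(Y) = 2*Y*(-221 + Y) (H(Y) = (-221 + Y)*(2*Y) = 2*Y*(-221 + Y))
n(Q, p) = 2*p/(-358 + Q) (n(Q, p) = (p + p)/(Q - 358) = (2*p)/(-358 + Q) = 2*p/(-358 + Q))
n(-236, -172) - H(-214) = 2*(-172)/(-358 - 236) - 2*(-214)*(-221 - 214) = 2*(-172)/(-594) - 2*(-214)*(-435) = 2*(-172)*(-1/594) - 1*186180 = 172/297 - 186180 = -55295288/297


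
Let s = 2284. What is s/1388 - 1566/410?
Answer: -154646/71135 ≈ -2.1740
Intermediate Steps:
s/1388 - 1566/410 = 2284/1388 - 1566/410 = 2284*(1/1388) - 1566*1/410 = 571/347 - 783/205 = -154646/71135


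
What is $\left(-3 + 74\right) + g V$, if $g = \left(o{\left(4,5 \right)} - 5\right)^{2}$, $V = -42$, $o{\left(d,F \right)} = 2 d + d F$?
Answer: $-22147$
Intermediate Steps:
$o{\left(d,F \right)} = 2 d + F d$
$g = 529$ ($g = \left(4 \left(2 + 5\right) - 5\right)^{2} = \left(4 \cdot 7 - 5\right)^{2} = \left(28 - 5\right)^{2} = 23^{2} = 529$)
$\left(-3 + 74\right) + g V = \left(-3 + 74\right) + 529 \left(-42\right) = 71 - 22218 = -22147$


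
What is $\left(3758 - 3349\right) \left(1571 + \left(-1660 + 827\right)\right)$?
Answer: $301842$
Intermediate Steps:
$\left(3758 - 3349\right) \left(1571 + \left(-1660 + 827\right)\right) = 409 \left(1571 - 833\right) = 409 \cdot 738 = 301842$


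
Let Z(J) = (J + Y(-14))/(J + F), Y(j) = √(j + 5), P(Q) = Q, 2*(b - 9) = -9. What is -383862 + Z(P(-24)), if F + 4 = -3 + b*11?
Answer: -14202942/37 + 6*I/37 ≈ -3.8386e+5 + 0.16216*I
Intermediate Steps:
b = 9/2 (b = 9 + (½)*(-9) = 9 - 9/2 = 9/2 ≈ 4.5000)
Y(j) = √(5 + j)
F = 85/2 (F = -4 + (-3 + (9/2)*11) = -4 + (-3 + 99/2) = -4 + 93/2 = 85/2 ≈ 42.500)
Z(J) = (J + 3*I)/(85/2 + J) (Z(J) = (J + √(5 - 14))/(J + 85/2) = (J + √(-9))/(85/2 + J) = (J + 3*I)/(85/2 + J))
-383862 + Z(P(-24)) = -383862 + 2*(-24 + 3*I)/(85 + 2*(-24)) = -383862 + 2*(-24 + 3*I)/(85 - 48) = -383862 + 2*(-24 + 3*I)/37 = -383862 + 2*(1/37)*(-24 + 3*I) = -383862 + (-48/37 + 6*I/37) = -14202942/37 + 6*I/37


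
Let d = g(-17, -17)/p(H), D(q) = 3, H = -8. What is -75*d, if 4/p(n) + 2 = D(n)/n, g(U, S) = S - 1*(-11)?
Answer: -4275/16 ≈ -267.19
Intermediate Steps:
g(U, S) = 11 + S (g(U, S) = S + 11 = 11 + S)
p(n) = 4/(-2 + 3/n)
d = 57/16 (d = (11 - 17)/((-4*(-8)/(-3 + 2*(-8)))) = -6/((-4*(-8)/(-3 - 16))) = -6/((-4*(-8)/(-19))) = -6/((-4*(-8)*(-1/19))) = -6/(-32/19) = -6*(-19/32) = 57/16 ≈ 3.5625)
-75*d = -75*57/16 = -4275/16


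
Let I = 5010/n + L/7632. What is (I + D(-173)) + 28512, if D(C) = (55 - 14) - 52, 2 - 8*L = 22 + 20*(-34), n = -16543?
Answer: 2398926933769/84170784 ≈ 28501.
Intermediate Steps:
L = 165/2 (L = 1/4 - (22 + 20*(-34))/8 = 1/4 - (22 - 680)/8 = 1/4 - 1/8*(-658) = 1/4 + 329/4 = 165/2 ≈ 82.500)
D(C) = -11 (D(C) = 41 - 52 = -11)
I = -24581015/84170784 (I = 5010/(-16543) + (165/2)/7632 = 5010*(-1/16543) + (165/2)*(1/7632) = -5010/16543 + 55/5088 = -24581015/84170784 ≈ -0.29204)
(I + D(-173)) + 28512 = (-24581015/84170784 - 11) + 28512 = -950459639/84170784 + 28512 = 2398926933769/84170784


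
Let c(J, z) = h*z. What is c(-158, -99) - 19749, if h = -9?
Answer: -18858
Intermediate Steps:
c(J, z) = -9*z
c(-158, -99) - 19749 = -9*(-99) - 19749 = 891 - 19749 = -18858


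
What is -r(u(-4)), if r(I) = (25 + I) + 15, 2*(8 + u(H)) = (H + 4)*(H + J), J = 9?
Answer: -32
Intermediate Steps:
u(H) = -8 + (4 + H)*(9 + H)/2 (u(H) = -8 + ((H + 4)*(H + 9))/2 = -8 + ((4 + H)*(9 + H))/2 = -8 + (4 + H)*(9 + H)/2)
r(I) = 40 + I
-r(u(-4)) = -(40 + (10 + (1/2)*(-4)**2 + (13/2)*(-4))) = -(40 + (10 + (1/2)*16 - 26)) = -(40 + (10 + 8 - 26)) = -(40 - 8) = -1*32 = -32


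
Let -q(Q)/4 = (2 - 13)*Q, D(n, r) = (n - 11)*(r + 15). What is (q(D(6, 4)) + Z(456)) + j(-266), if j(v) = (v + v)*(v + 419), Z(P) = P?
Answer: -85120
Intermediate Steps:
D(n, r) = (-11 + n)*(15 + r)
j(v) = 2*v*(419 + v) (j(v) = (2*v)*(419 + v) = 2*v*(419 + v))
q(Q) = 44*Q (q(Q) = -4*(2 - 13)*Q = -(-44)*Q = 44*Q)
(q(D(6, 4)) + Z(456)) + j(-266) = (44*(-165 - 11*4 + 15*6 + 6*4) + 456) + 2*(-266)*(419 - 266) = (44*(-165 - 44 + 90 + 24) + 456) + 2*(-266)*153 = (44*(-95) + 456) - 81396 = (-4180 + 456) - 81396 = -3724 - 81396 = -85120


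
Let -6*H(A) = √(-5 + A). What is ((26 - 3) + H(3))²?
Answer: (138 - I*√2)²/36 ≈ 528.94 - 10.842*I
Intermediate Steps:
H(A) = -√(-5 + A)/6
((26 - 3) + H(3))² = ((26 - 3) - √(-5 + 3)/6)² = (23 - I*√2/6)²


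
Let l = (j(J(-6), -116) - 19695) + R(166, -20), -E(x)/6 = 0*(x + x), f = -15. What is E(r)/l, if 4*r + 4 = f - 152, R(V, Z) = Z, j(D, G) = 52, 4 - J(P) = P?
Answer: 0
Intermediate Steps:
J(P) = 4 - P
r = -171/4 (r = -1 + (-15 - 152)/4 = -1 + (¼)*(-167) = -1 - 167/4 = -171/4 ≈ -42.750)
E(x) = 0 (E(x) = -0*(x + x) = -0*2*x = -6*0 = 0)
l = -19663 (l = (52 - 19695) - 20 = -19643 - 20 = -19663)
E(r)/l = 0/(-19663) = 0*(-1/19663) = 0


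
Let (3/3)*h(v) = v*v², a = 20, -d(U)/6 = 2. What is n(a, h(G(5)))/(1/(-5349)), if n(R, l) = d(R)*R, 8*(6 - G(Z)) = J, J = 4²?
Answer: 1283760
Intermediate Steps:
J = 16
d(U) = -12 (d(U) = -6*2 = -12)
G(Z) = 4 (G(Z) = 6 - ⅛*16 = 6 - 2 = 4)
h(v) = v³ (h(v) = v*v² = v³)
n(R, l) = -12*R
n(a, h(G(5)))/(1/(-5349)) = (-12*20)/(1/(-5349)) = -240/(-1/5349) = -240*(-5349) = 1283760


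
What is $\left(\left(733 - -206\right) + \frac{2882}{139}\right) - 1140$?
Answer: $- \frac{25057}{139} \approx -180.27$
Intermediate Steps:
$\left(\left(733 - -206\right) + \frac{2882}{139}\right) - 1140 = \left(\left(733 + 206\right) + 2882 \cdot \frac{1}{139}\right) - 1140 = \left(939 + \frac{2882}{139}\right) - 1140 = \frac{133403}{139} - 1140 = - \frac{25057}{139}$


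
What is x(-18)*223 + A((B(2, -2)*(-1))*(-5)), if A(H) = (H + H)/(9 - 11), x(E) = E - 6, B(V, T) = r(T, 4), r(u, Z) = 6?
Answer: -5382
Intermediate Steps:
B(V, T) = 6
x(E) = -6 + E
A(H) = -H (A(H) = (2*H)/(-2) = (2*H)*(-1/2) = -H)
x(-18)*223 + A((B(2, -2)*(-1))*(-5)) = (-6 - 18)*223 - 6*(-1)*(-5) = -24*223 - (-6)*(-5) = -5352 - 1*30 = -5352 - 30 = -5382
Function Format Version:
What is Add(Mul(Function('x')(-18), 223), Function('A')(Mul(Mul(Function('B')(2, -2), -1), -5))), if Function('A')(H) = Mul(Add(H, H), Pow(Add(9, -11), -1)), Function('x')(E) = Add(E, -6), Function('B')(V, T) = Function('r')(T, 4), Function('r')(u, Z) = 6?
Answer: -5382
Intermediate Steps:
Function('B')(V, T) = 6
Function('x')(E) = Add(-6, E)
Function('A')(H) = Mul(-1, H) (Function('A')(H) = Mul(Mul(2, H), Pow(-2, -1)) = Mul(Mul(2, H), Rational(-1, 2)) = Mul(-1, H))
Add(Mul(Function('x')(-18), 223), Function('A')(Mul(Mul(Function('B')(2, -2), -1), -5))) = Add(Mul(Add(-6, -18), 223), Mul(-1, Mul(Mul(6, -1), -5))) = Add(Mul(-24, 223), Mul(-1, Mul(-6, -5))) = Add(-5352, Mul(-1, 30)) = Add(-5352, -30) = -5382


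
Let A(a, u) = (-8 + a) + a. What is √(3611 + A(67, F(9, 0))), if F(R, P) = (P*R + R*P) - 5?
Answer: √3737 ≈ 61.131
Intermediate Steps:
F(R, P) = -5 + 2*P*R (F(R, P) = (P*R + P*R) - 5 = 2*P*R - 5 = -5 + 2*P*R)
A(a, u) = -8 + 2*a
√(3611 + A(67, F(9, 0))) = √(3611 + (-8 + 2*67)) = √(3611 + (-8 + 134)) = √(3611 + 126) = √3737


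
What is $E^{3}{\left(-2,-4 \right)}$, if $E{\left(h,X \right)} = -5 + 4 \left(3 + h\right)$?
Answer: $-1$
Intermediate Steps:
$E{\left(h,X \right)} = 7 + 4 h$ ($E{\left(h,X \right)} = -5 + \left(12 + 4 h\right) = 7 + 4 h$)
$E^{3}{\left(-2,-4 \right)} = \left(7 + 4 \left(-2\right)\right)^{3} = \left(7 - 8\right)^{3} = \left(-1\right)^{3} = -1$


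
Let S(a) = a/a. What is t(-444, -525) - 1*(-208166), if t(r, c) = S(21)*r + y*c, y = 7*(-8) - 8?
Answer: 241322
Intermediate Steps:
S(a) = 1
y = -64 (y = -56 - 8 = -64)
t(r, c) = r - 64*c (t(r, c) = 1*r - 64*c = r - 64*c)
t(-444, -525) - 1*(-208166) = (-444 - 64*(-525)) - 1*(-208166) = (-444 + 33600) + 208166 = 33156 + 208166 = 241322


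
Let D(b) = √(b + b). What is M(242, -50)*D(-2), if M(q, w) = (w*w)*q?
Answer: 1210000*I ≈ 1.21e+6*I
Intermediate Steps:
M(q, w) = q*w² (M(q, w) = w²*q = q*w²)
D(b) = √2*√b (D(b) = √(2*b) = √2*√b)
M(242, -50)*D(-2) = (242*(-50)²)*(√2*√(-2)) = (242*2500)*(√2*(I*√2)) = 605000*(2*I) = 1210000*I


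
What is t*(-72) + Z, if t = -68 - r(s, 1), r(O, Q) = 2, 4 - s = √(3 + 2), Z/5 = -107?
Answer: 4505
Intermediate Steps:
Z = -535 (Z = 5*(-107) = -535)
s = 4 - √5 (s = 4 - √(3 + 2) = 4 - √5 ≈ 1.7639)
t = -70 (t = -68 - 1*2 = -68 - 2 = -70)
t*(-72) + Z = -70*(-72) - 535 = 5040 - 535 = 4505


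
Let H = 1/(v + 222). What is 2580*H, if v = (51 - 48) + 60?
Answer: 172/19 ≈ 9.0526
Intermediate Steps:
v = 63 (v = 3 + 60 = 63)
H = 1/285 (H = 1/(63 + 222) = 1/285 ≈ 0.0035088)
2580*H = 2580*(1/285) = 172/19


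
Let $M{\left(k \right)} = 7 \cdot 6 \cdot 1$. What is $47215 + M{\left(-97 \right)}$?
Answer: $47257$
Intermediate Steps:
$M{\left(k \right)} = 42$ ($M{\left(k \right)} = 42 \cdot 1 = 42$)
$47215 + M{\left(-97 \right)} = 47215 + 42 = 47257$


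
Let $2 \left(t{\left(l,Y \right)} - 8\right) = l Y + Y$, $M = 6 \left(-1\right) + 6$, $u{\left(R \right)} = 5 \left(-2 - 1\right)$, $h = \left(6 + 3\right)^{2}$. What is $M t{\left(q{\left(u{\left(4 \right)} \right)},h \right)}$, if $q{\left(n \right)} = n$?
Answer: $0$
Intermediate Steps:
$h = 81$ ($h = 9^{2} = 81$)
$u{\left(R \right)} = -15$ ($u{\left(R \right)} = 5 \left(-3\right) = -15$)
$M = 0$ ($M = -6 + 6 = 0$)
$t{\left(l,Y \right)} = 8 + \frac{Y}{2} + \frac{Y l}{2}$ ($t{\left(l,Y \right)} = 8 + \frac{l Y + Y}{2} = 8 + \frac{Y l + Y}{2} = 8 + \frac{Y + Y l}{2} = 8 + \left(\frac{Y}{2} + \frac{Y l}{2}\right) = 8 + \frac{Y}{2} + \frac{Y l}{2}$)
$M t{\left(q{\left(u{\left(4 \right)} \right)},h \right)} = 0 \left(8 + \frac{1}{2} \cdot 81 + \frac{1}{2} \cdot 81 \left(-15\right)\right) = 0 \left(8 + \frac{81}{2} - \frac{1215}{2}\right) = 0 \left(-559\right) = 0$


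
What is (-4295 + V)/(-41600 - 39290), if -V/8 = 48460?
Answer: 78395/16178 ≈ 4.8458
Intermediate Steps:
V = -387680 (V = -8*48460 = -387680)
(-4295 + V)/(-41600 - 39290) = (-4295 - 387680)/(-41600 - 39290) = -391975/(-80890) = -391975*(-1/80890) = 78395/16178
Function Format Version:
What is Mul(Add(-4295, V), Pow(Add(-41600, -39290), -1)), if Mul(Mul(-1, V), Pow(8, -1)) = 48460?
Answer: Rational(78395, 16178) ≈ 4.8458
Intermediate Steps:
V = -387680 (V = Mul(-8, 48460) = -387680)
Mul(Add(-4295, V), Pow(Add(-41600, -39290), -1)) = Mul(Add(-4295, -387680), Pow(Add(-41600, -39290), -1)) = Mul(-391975, Pow(-80890, -1)) = Mul(-391975, Rational(-1, 80890)) = Rational(78395, 16178)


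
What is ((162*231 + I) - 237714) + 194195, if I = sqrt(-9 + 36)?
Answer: -6097 + 3*sqrt(3) ≈ -6091.8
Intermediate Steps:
I = 3*sqrt(3) (I = sqrt(27) = 3*sqrt(3) ≈ 5.1962)
((162*231 + I) - 237714) + 194195 = ((162*231 + 3*sqrt(3)) - 237714) + 194195 = ((37422 + 3*sqrt(3)) - 237714) + 194195 = (-200292 + 3*sqrt(3)) + 194195 = -6097 + 3*sqrt(3)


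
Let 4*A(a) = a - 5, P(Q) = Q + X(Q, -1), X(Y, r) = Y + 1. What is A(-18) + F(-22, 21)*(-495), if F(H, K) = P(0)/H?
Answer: 67/4 ≈ 16.750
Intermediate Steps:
X(Y, r) = 1 + Y
P(Q) = 1 + 2*Q (P(Q) = Q + (1 + Q) = 1 + 2*Q)
A(a) = -5/4 + a/4 (A(a) = (a - 5)/4 = (-5 + a)/4 = -5/4 + a/4)
F(H, K) = 1/H (F(H, K) = (1 + 2*0)/H = (1 + 0)/H = 1/H)
A(-18) + F(-22, 21)*(-495) = (-5/4 + (1/4)*(-18)) - 495/(-22) = (-5/4 - 9/2) - 1/22*(-495) = -23/4 + 45/2 = 67/4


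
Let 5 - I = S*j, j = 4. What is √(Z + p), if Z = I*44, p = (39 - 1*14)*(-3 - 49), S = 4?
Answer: 2*I*√446 ≈ 42.237*I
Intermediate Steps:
I = -11 (I = 5 - 4*4 = 5 - 1*16 = 5 - 16 = -11)
p = -1300 (p = (39 - 14)*(-52) = 25*(-52) = -1300)
Z = -484 (Z = -11*44 = -484)
√(Z + p) = √(-484 - 1300) = √(-1784) = 2*I*√446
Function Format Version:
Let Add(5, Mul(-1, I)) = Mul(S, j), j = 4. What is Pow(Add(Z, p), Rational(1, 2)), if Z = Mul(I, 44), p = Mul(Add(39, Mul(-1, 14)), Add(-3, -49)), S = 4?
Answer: Mul(2, I, Pow(446, Rational(1, 2))) ≈ Mul(42.237, I)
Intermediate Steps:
I = -11 (I = Add(5, Mul(-1, Mul(4, 4))) = Add(5, Mul(-1, 16)) = Add(5, -16) = -11)
p = -1300 (p = Mul(Add(39, -14), -52) = Mul(25, -52) = -1300)
Z = -484 (Z = Mul(-11, 44) = -484)
Pow(Add(Z, p), Rational(1, 2)) = Pow(Add(-484, -1300), Rational(1, 2)) = Pow(-1784, Rational(1, 2)) = Mul(2, I, Pow(446, Rational(1, 2)))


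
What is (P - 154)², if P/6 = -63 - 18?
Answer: 409600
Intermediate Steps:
P = -486 (P = 6*(-63 - 18) = 6*(-81) = -486)
(P - 154)² = (-486 - 154)² = (-640)² = 409600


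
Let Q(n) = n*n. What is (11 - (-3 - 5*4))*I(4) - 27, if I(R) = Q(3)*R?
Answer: 1197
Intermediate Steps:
Q(n) = n²
I(R) = 9*R (I(R) = 3²*R = 9*R)
(11 - (-3 - 5*4))*I(4) - 27 = (11 - (-3 - 5*4))*(9*4) - 27 = (11 - (-3 - 20))*36 - 27 = (11 - 1*(-23))*36 - 27 = (11 + 23)*36 - 27 = 34*36 - 27 = 1224 - 27 = 1197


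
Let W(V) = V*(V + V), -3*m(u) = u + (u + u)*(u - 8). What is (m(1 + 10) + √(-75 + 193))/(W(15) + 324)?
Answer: -77/2322 + √118/774 ≈ -0.019126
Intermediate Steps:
m(u) = -u/3 - 2*u*(-8 + u)/3 (m(u) = -(u + (u + u)*(u - 8))/3 = -(u + (2*u)*(-8 + u))/3 = -(u + 2*u*(-8 + u))/3 = -u/3 - 2*u*(-8 + u)/3)
W(V) = 2*V² (W(V) = V*(2*V) = 2*V²)
(m(1 + 10) + √(-75 + 193))/(W(15) + 324) = ((1 + 10)*(15 - 2*(1 + 10))/3 + √(-75 + 193))/(2*15² + 324) = ((⅓)*11*(15 - 2*11) + √118)/(2*225 + 324) = ((⅓)*11*(15 - 22) + √118)/(450 + 324) = ((⅓)*11*(-7) + √118)/774 = (-77/3 + √118)*(1/774) = -77/2322 + √118/774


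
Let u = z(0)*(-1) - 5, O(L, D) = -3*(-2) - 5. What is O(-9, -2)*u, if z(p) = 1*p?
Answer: -5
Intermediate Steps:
z(p) = p
O(L, D) = 1 (O(L, D) = 6 - 5 = 1)
u = -5 (u = 0*(-1) - 5 = 0 - 5 = -5)
O(-9, -2)*u = 1*(-5) = -5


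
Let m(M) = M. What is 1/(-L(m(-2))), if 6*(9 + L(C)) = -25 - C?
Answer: 6/77 ≈ 0.077922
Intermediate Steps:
L(C) = -79/6 - C/6 (L(C) = -9 + (-25 - C)/6 = -9 + (-25/6 - C/6) = -79/6 - C/6)
1/(-L(m(-2))) = 1/(-(-79/6 - 1/6*(-2))) = 1/(-(-79/6 + 1/3)) = 1/(-1*(-77/6)) = 1/(77/6) = 6/77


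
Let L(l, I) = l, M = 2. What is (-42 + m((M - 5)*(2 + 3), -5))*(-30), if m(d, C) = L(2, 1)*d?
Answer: 2160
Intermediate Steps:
m(d, C) = 2*d
(-42 + m((M - 5)*(2 + 3), -5))*(-30) = (-42 + 2*((2 - 5)*(2 + 3)))*(-30) = (-42 + 2*(-3*5))*(-30) = (-42 + 2*(-15))*(-30) = (-42 - 30)*(-30) = -72*(-30) = 2160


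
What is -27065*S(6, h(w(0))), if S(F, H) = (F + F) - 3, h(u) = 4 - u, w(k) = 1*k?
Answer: -243585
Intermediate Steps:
w(k) = k
S(F, H) = -3 + 2*F (S(F, H) = 2*F - 3 = -3 + 2*F)
-27065*S(6, h(w(0))) = -27065*(-3 + 2*6) = -27065*(-3 + 12) = -27065*9 = -243585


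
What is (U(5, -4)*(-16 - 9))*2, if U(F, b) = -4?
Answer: 200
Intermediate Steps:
(U(5, -4)*(-16 - 9))*2 = -4*(-16 - 9)*2 = -4*(-25)*2 = 100*2 = 200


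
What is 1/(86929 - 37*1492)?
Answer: 1/31725 ≈ 3.1521e-5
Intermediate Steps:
1/(86929 - 37*1492) = 1/(86929 - 55204) = 1/31725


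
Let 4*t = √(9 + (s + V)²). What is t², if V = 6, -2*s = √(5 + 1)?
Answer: 93/32 - 3*√6/8 ≈ 1.9877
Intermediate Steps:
s = -√6/2 (s = -√(5 + 1)/2 = -√6/2 ≈ -1.2247)
t = √(9 + (6 - √6/2)²)/4 (t = √(9 + (-√6/2 + 6)²)/4 = √(9 + (6 - √6/2)²)/4 ≈ 1.4099)
t² = (√(186 - 24*√6)/8)² = 93/32 - 3*√6/8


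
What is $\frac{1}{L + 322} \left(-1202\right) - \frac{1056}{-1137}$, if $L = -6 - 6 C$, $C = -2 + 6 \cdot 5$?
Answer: $- \frac{201731}{28046} \approx -7.1929$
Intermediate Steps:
$C = 28$ ($C = -2 + 30 = 28$)
$L = -174$ ($L = -6 - 168 = -174$)
$\frac{1}{L + 322} \left(-1202\right) - \frac{1056}{-1137} = \frac{1}{-174 + 322} \left(-1202\right) - \frac{1056}{-1137} = \frac{1}{148} \left(-1202\right) - - \frac{352}{379} = \frac{1}{148} \left(-1202\right) + \frac{352}{379} = - \frac{601}{74} + \frac{352}{379} = - \frac{201731}{28046}$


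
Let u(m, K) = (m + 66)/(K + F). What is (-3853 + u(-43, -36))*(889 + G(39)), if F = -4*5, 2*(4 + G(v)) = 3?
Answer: -382597443/112 ≈ -3.4160e+6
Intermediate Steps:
G(v) = -5/2 (G(v) = -4 + (½)*3 = -4 + 3/2 = -5/2)
F = -20
u(m, K) = (66 + m)/(-20 + K) (u(m, K) = (m + 66)/(K - 20) = (66 + m)/(-20 + K))
(-3853 + u(-43, -36))*(889 + G(39)) = (-3853 + (66 - 43)/(-20 - 36))*(889 - 5/2) = (-3853 + 23/(-56))*(1773/2) = (-3853 - 1/56*23)*(1773/2) = (-3853 - 23/56)*(1773/2) = -215791/56*1773/2 = -382597443/112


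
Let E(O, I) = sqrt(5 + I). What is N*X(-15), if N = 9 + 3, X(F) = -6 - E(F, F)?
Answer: -72 - 12*I*sqrt(10) ≈ -72.0 - 37.947*I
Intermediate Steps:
X(F) = -6 - sqrt(5 + F)
N = 12
N*X(-15) = 12*(-6 - sqrt(5 - 15)) = 12*(-6 - sqrt(-10)) = 12*(-6 - I*sqrt(10)) = -72 - 12*I*sqrt(10)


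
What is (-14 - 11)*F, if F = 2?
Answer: -50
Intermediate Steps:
(-14 - 11)*F = (-14 - 11)*2 = -25*2 = -50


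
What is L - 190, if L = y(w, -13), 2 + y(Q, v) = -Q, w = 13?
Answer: -205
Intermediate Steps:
y(Q, v) = -2 - Q
L = -15 (L = -2 - 1*13 = -2 - 13 = -15)
L - 190 = -15 - 190 = -205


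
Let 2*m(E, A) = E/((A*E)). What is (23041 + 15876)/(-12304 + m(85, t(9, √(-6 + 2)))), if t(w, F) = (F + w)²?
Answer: -1537590977998/486124603641 + 311336*I/486124603641 ≈ -3.163 + 6.4044e-7*I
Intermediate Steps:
m(E, A) = 1/(2*A) (m(E, A) = (E/((A*E)))/2 = (E*(1/(A*E)))/2 = 1/(2*A))
(23041 + 15876)/(-12304 + m(85, t(9, √(-6 + 2)))) = (23041 + 15876)/(-12304 + 1/(2*((√(-6 + 2) + 9)²))) = 38917/(-12304 + 1/(2*((√(-4) + 9)²))) = 38917/(-12304 + 1/(2*((2*I + 9)²))) = 38917/(-12304 + 1/(2*((9 + 2*I)²))) = 38917/(-12304 + 1/(2*(9 + 2*I)²))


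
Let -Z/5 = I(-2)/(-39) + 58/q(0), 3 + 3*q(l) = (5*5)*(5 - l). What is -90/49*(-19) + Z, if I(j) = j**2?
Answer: 3296585/116571 ≈ 28.280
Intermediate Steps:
q(l) = 122/3 - 25*l/3 (q(l) = -1 + ((5*5)*(5 - l))/3 = -1 + (25*(5 - l))/3 = -1 + (125 - 25*l)/3 = -1 + (125/3 - 25*l/3) = 122/3 - 25*l/3)
Z = -15745/2379 (Z = -5*((-2)**2/(-39) + 58/(122/3 - 25/3*0)) = -5*(4*(-1/39) + 58/(122/3 + 0)) = -5*(-4/39 + 58/(122/3)) = -5*(-4/39 + 58*(3/122)) = -5*(-4/39 + 87/61) = -5*3149/2379 = -15745/2379 ≈ -6.6183)
-90/49*(-19) + Z = -90/49*(-19) - 15745/2379 = 1710/49 - 15745/2379 = 3296585/116571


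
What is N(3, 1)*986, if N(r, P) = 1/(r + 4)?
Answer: 986/7 ≈ 140.86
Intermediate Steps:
N(r, P) = 1/(4 + r)
N(3, 1)*986 = 986/(4 + 3) = 986/7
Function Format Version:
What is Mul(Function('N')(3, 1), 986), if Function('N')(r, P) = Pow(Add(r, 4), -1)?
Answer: Rational(986, 7) ≈ 140.86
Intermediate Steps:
Function('N')(r, P) = Pow(Add(4, r), -1)
Mul(Function('N')(3, 1), 986) = Mul(Pow(Add(4, 3), -1), 986) = Mul(Pow(7, -1), 986) = Mul(Rational(1, 7), 986) = Rational(986, 7)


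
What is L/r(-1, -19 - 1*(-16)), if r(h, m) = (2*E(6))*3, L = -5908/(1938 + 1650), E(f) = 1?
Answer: -1477/5382 ≈ -0.27443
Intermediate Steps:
L = -1477/897 (L = -5908/3588 = -5908*1/3588 = -1477/897 ≈ -1.6466)
r(h, m) = 6 (r(h, m) = (2*1)*3 = 2*3 = 6)
L/r(-1, -19 - 1*(-16)) = -1477/897/6 = -1477/897*⅙ = -1477/5382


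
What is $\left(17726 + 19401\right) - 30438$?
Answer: $6689$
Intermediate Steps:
$\left(17726 + 19401\right) - 30438 = 37127 - 30438 = 6689$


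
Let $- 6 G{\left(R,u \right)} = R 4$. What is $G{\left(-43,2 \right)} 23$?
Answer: $\frac{1978}{3} \approx 659.33$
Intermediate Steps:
$G{\left(R,u \right)} = - \frac{2 R}{3}$ ($G{\left(R,u \right)} = - \frac{R 4}{6} = - \frac{4 R}{6} = - \frac{2 R}{3}$)
$G{\left(-43,2 \right)} 23 = \left(- \frac{2}{3}\right) \left(-43\right) 23 = \frac{86}{3} \cdot 23 = \frac{1978}{3}$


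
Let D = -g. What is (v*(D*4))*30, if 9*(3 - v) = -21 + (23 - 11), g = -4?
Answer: 1920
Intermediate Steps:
D = 4 (D = -1*(-4) = 4)
v = 4 (v = 3 - (-21 + (23 - 11))/9 = 3 - (-21 + 12)/9 = 3 - ⅑*(-9) = 3 + 1 = 4)
(v*(D*4))*30 = (4*(4*4))*30 = (4*16)*30 = 64*30 = 1920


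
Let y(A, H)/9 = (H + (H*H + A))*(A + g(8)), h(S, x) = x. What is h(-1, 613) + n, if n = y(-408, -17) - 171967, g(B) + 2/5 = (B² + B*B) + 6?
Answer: 822558/5 ≈ 1.6451e+5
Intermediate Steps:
g(B) = 28/5 + 2*B² (g(B) = -⅖ + ((B² + B*B) + 6) = -⅖ + ((B² + B²) + 6) = -⅖ + (2*B² + 6) = -⅖ + (6 + 2*B²) = 28/5 + 2*B²)
y(A, H) = 9*(668/5 + A)*(A + H + H²) (y(A, H) = 9*((H + (H*H + A))*(A + (28/5 + 2*8²))) = 9*((H + (H² + A))*(A + (28/5 + 2*64))) = 9*((H + (A + H²))*(A + (28/5 + 128))) = 9*((A + H + H²)*(A + 668/5)) = 9*((A + H + H²)*(668/5 + A)) = 9*((668/5 + A)*(A + H + H²)) = 9*(668/5 + A)*(A + H + H²))
n = 819493/5 (n = (9*(-408)² + (6012/5)*(-408) + (6012/5)*(-17) + (6012/5)*(-17)² + 9*(-408)*(-17) + 9*(-408)*(-17)²) - 171967 = (9*166464 - 2452896/5 - 102204/5 + (6012/5)*289 + 62424 + 9*(-408)*289) - 171967 = (1498176 - 2452896/5 - 102204/5 + 1737468/5 + 62424 - 1061208) - 171967 = 1679328/5 - 171967 = 819493/5 ≈ 1.6390e+5)
h(-1, 613) + n = 613 + 819493/5 = 822558/5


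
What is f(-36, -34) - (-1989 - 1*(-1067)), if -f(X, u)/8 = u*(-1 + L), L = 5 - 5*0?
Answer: 2010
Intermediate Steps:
L = 5 (L = 5 + 0 = 5)
f(X, u) = -32*u (f(X, u) = -8*u*(-1 + 5) = -8*u*4 = -32*u)
f(-36, -34) - (-1989 - 1*(-1067)) = -32*(-34) - (-1989 - 1*(-1067)) = 1088 - (-1989 + 1067) = 1088 - 1*(-922) = 1088 + 922 = 2010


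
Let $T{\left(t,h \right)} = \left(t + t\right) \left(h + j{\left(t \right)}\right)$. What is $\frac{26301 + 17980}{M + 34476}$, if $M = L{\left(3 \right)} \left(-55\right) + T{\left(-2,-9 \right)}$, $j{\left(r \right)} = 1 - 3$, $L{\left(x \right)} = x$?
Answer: $\frac{44281}{34355} \approx 1.2889$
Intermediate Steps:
$j{\left(r \right)} = -2$ ($j{\left(r \right)} = 1 - 3 = -2$)
$T{\left(t,h \right)} = 2 t \left(-2 + h\right)$ ($T{\left(t,h \right)} = \left(t + t\right) \left(h - 2\right) = 2 t \left(-2 + h\right)$)
$M = -121$ ($M = 3 \left(-55\right) + 2 \left(-2\right) \left(-2 - 9\right) = -165 + 2 \left(-2\right) \left(-11\right) = -165 + 44 = -121$)
$\frac{26301 + 17980}{M + 34476} = \frac{26301 + 17980}{-121 + 34476} = \frac{44281}{34355}$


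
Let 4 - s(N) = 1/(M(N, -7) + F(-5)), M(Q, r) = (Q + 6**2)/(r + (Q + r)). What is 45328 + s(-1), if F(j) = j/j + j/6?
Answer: 589322/13 ≈ 45332.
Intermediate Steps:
F(j) = 1 + j/6 (F(j) = 1 + j*(1/6) = 1 + j/6)
M(Q, r) = (36 + Q)/(Q + 2*r) (M(Q, r) = (Q + 36)/(Q + 2*r) = (36 + Q)/(Q + 2*r))
s(N) = 4 - 1/(1/6 + (36 + N)/(-14 + N)) (s(N) = 4 - 1/((36 + N)/(N + 2*(-7)) + (1 + (1/6)*(-5))) = 4 - 1/((36 + N)/(N - 14) + (1 - 5/6)) = 4 - 1/((36 + N)/(-14 + N) + 1/6) = 4 - 1/(1/6 + (36 + N)/(-14 + N)))
45328 + s(-1) = 45328 + 2*(446 + 11*(-1))/(202 + 7*(-1)) = 45328 + 2*(446 - 11)/(202 - 7) = 45328 + 2*435/195 = 45328 + 2*(1/195)*435 = 45328 + 58/13 = 589322/13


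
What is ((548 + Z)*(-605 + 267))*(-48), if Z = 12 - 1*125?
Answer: 7057440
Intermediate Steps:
Z = -113 (Z = 12 - 125 = -113)
((548 + Z)*(-605 + 267))*(-48) = ((548 - 113)*(-605 + 267))*(-48) = (435*(-338))*(-48) = -147030*(-48) = 7057440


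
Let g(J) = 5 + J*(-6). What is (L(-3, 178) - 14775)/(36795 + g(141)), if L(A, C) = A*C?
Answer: -15309/35954 ≈ -0.42579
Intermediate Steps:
g(J) = 5 - 6*J
(L(-3, 178) - 14775)/(36795 + g(141)) = (-3*178 - 14775)/(36795 + (5 - 6*141)) = (-534 - 14775)/(36795 + (5 - 846)) = -15309/(36795 - 841) = -15309/35954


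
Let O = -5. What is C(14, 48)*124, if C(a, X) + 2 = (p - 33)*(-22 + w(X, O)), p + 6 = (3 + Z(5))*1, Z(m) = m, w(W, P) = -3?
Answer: 95852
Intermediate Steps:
p = 2 (p = -6 + (3 + 5)*1 = -6 + 8*1 = -6 + 8 = 2)
C(a, X) = 773 (C(a, X) = -2 + (2 - 33)*(-22 - 3) = -2 - 31*(-25) = -2 + 775 = 773)
C(14, 48)*124 = 773*124 = 95852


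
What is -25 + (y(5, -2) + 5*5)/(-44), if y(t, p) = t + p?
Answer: -282/11 ≈ -25.636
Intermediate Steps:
y(t, p) = p + t
-25 + (y(5, -2) + 5*5)/(-44) = -25 + ((-2 + 5) + 5*5)/(-44) = -25 - (3 + 25)/44 = -25 - 1/44*28 = -25 - 7/11 = -282/11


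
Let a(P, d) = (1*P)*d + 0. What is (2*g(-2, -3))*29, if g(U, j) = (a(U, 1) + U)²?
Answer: 928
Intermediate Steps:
a(P, d) = P*d (a(P, d) = P*d + 0 = P*d)
g(U, j) = 4*U² (g(U, j) = (U*1 + U)² = (U + U)² = (2*U)² = 4*U²)
(2*g(-2, -3))*29 = (2*(4*(-2)²))*29 = (2*(4*4))*29 = (2*16)*29 = 32*29 = 928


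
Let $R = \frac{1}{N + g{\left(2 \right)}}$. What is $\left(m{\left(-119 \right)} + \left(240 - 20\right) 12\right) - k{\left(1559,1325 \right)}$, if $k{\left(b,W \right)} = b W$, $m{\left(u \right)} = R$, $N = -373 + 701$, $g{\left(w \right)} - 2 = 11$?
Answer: $- \frac{703494934}{341} \approx -2.063 \cdot 10^{6}$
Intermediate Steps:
$g{\left(w \right)} = 13$ ($g{\left(w \right)} = 2 + 11 = 13$)
$N = 328$
$R = \frac{1}{341}$ ($R = \frac{1}{328 + 13} = \frac{1}{341} \approx 0.0029326$)
$m{\left(u \right)} = \frac{1}{341}$
$k{\left(b,W \right)} = W b$
$\left(m{\left(-119 \right)} + \left(240 - 20\right) 12\right) - k{\left(1559,1325 \right)} = \left(\frac{1}{341} + \left(240 - 20\right) 12\right) - 1325 \cdot 1559 = \left(\frac{1}{341} + 220 \cdot 12\right) - 2065675 = \left(\frac{1}{341} + 2640\right) - 2065675 = \frac{900241}{341} - 2065675 = - \frac{703494934}{341}$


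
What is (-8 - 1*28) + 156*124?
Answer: 19308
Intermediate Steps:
(-8 - 1*28) + 156*124 = (-8 - 28) + 19344 = -36 + 19344 = 19308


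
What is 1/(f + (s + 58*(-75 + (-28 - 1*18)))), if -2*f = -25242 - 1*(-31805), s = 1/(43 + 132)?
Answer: -350/3604823 ≈ -9.7092e-5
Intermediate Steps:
s = 1/175 ≈ 0.0057143
f = -6563/2 (f = -(-25242 - 1*(-31805))/2 = -(-25242 + 31805)/2 = -½*6563 = -6563/2 ≈ -3281.5)
1/(f + (s + 58*(-75 + (-28 - 1*18)))) = 1/(-6563/2 + (1/175 + 58*(-75 + (-28 - 1*18)))) = 1/(-6563/2 + (1/175 + 58*(-75 + (-28 - 18)))) = 1/(-6563/2 + (1/175 + 58*(-75 - 46))) = 1/(-6563/2 + (1/175 + 58*(-121))) = 1/(-6563/2 + (1/175 - 7018)) = 1/(-6563/2 - 1228149/175) = 1/(-3604823/350) = -350/3604823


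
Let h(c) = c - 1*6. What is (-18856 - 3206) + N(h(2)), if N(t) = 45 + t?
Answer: -22021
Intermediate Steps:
h(c) = -6 + c (h(c) = c - 6 = -6 + c)
(-18856 - 3206) + N(h(2)) = (-18856 - 3206) + (45 + (-6 + 2)) = -22062 + (45 - 4) = -22062 + 41 = -22021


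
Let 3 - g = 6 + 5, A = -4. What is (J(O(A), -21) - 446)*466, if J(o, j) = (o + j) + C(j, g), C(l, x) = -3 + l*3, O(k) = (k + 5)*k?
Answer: -250242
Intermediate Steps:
O(k) = k*(5 + k) (O(k) = (5 + k)*k = k*(5 + k))
g = -8 (g = 3 - (6 + 5) = 3 - 1*11 = 3 - 11 = -8)
C(l, x) = -3 + 3*l
J(o, j) = -3 + o + 4*j (J(o, j) = (o + j) + (-3 + 3*j) = (j + o) + (-3 + 3*j) = -3 + o + 4*j)
(J(O(A), -21) - 446)*466 = ((-3 - 4*(5 - 4) + 4*(-21)) - 446)*466 = ((-3 - 4*1 - 84) - 446)*466 = ((-3 - 4 - 84) - 446)*466 = (-91 - 446)*466 = -537*466 = -250242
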